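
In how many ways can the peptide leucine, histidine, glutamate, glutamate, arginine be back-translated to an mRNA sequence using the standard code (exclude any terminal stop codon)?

288

Leu: 6 codons.
His: 2 codons.
Glu: 2 codons.
Glu: 2 codons.
Arg: 6 codons.
6 × 2 × 2 × 2 × 6 = 288.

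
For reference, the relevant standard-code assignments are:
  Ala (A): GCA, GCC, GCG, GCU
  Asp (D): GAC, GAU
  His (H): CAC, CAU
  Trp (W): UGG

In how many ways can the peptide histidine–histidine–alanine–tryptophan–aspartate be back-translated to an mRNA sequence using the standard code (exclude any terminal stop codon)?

32

His: 2 codons.
His: 2 codons.
Ala: 4 codons.
Trp: 1 codon.
Asp: 2 codons.
2 × 2 × 4 × 1 × 2 = 32.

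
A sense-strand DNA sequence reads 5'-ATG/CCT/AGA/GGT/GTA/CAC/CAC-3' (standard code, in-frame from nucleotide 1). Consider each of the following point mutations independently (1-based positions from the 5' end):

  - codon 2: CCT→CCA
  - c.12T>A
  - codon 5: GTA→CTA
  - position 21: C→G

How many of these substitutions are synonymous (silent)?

Codon 2: CCT (Pro) → CCA (Pro) — synonymous.
Codon 4: GGT (Gly) → GGA (Gly) — synonymous.
Codon 5: GTA (Val) → CTA (Leu) — missense.
Codon 7: CAC (His) → CAG (Gln) — missense.
Synonymous: 2 of 4.

2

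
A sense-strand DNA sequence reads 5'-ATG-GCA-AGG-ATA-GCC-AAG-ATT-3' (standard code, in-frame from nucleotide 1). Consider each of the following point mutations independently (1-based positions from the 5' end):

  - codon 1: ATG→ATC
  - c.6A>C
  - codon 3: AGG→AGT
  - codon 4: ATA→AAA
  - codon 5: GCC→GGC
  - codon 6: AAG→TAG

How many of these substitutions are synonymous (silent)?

1

Codon 1: ATG (Met) → ATC (Ile) — missense.
Codon 2: GCA (Ala) → GCC (Ala) — synonymous.
Codon 3: AGG (Arg) → AGT (Ser) — missense.
Codon 4: ATA (Ile) → AAA (Lys) — missense.
Codon 5: GCC (Ala) → GGC (Gly) — missense.
Codon 6: AAG (Lys) → TAG (Stop) — nonsense.
Synonymous: 1 of 6.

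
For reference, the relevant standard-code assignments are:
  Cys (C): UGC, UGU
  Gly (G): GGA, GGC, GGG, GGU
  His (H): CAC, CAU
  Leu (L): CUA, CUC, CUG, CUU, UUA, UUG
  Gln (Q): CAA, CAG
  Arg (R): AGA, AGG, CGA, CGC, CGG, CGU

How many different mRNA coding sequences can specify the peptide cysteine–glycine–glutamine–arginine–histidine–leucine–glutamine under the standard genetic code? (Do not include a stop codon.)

2304

Cys: 2 codons.
Gly: 4 codons.
Gln: 2 codons.
Arg: 6 codons.
His: 2 codons.
Leu: 6 codons.
Gln: 2 codons.
2 × 4 × 2 × 6 × 2 × 6 × 2 = 2304.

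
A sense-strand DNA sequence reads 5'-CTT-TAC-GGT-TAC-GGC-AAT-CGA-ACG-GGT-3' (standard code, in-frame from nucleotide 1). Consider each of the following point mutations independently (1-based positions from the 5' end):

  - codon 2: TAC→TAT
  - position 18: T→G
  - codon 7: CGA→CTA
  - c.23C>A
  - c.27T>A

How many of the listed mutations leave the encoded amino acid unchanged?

Codon 2: TAC (Tyr) → TAT (Tyr) — synonymous.
Codon 6: AAT (Asn) → AAG (Lys) — missense.
Codon 7: CGA (Arg) → CTA (Leu) — missense.
Codon 8: ACG (Thr) → AAG (Lys) — missense.
Codon 9: GGT (Gly) → GGA (Gly) — synonymous.
Synonymous: 2 of 5.

2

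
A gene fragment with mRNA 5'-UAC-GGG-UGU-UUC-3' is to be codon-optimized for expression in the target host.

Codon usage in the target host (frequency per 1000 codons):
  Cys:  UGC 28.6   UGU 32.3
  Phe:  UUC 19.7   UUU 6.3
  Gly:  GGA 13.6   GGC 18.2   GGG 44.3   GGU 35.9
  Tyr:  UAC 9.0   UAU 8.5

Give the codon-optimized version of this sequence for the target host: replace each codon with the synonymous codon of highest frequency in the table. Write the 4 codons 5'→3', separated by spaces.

Codon 1 (Tyr): best is UAC at 9.0.
Codon 2 (Gly): best is GGG at 44.3.
Codon 3 (Cys): best is UGU at 32.3.
Codon 4 (Phe): best is UUC at 19.7.

UAC GGG UGU UUC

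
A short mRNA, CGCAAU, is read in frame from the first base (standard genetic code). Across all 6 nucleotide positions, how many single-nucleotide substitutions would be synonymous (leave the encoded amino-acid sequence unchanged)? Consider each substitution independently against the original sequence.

Codon 1 (CGC, Arg): 3 synonymous substitutions.
Codon 2 (AAU, Asn): 1 synonymous substitution.
Total: 3 + 1 = 4.

4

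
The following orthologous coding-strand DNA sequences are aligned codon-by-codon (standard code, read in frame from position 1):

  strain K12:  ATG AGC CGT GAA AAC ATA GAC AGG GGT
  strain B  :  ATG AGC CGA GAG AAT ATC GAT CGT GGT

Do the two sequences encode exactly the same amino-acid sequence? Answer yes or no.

Codon 1: ATG Met / ATG Met — identical.
Codon 2: AGC Ser / AGC Ser — identical.
Codon 3: CGT Arg / CGA Arg — synonymous.
Codon 4: GAA Glu / GAG Glu — synonymous.
Codon 5: AAC Asn / AAT Asn — synonymous.
Codon 6: ATA Ile / ATC Ile — synonymous.
Codon 7: GAC Asp / GAT Asp — synonymous.
Codon 8: AGG Arg / CGT Arg — synonymous.
Codon 9: GGT Gly / GGT Gly — identical.
Nonsynonymous differences: 0 → same protein.

yes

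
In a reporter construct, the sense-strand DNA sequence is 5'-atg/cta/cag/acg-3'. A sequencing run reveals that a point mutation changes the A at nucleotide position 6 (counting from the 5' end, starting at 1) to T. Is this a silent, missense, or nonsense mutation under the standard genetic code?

silent

Position 6 falls in codon 2: CTA → Leu.
After the substitution the codon is CTT → Leu.
Both encode Leu, so the change is synonymous.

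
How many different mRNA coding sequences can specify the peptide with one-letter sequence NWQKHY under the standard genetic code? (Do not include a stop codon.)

32

Asn: 2 codons.
Trp: 1 codon.
Gln: 2 codons.
Lys: 2 codons.
His: 2 codons.
Tyr: 2 codons.
2 × 1 × 2 × 2 × 2 × 2 = 32.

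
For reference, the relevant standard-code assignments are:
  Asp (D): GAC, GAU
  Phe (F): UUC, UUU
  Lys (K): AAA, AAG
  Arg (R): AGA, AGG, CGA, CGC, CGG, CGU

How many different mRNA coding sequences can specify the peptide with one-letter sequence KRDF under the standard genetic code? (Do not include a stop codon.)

Lys: 2 codons.
Arg: 6 codons.
Asp: 2 codons.
Phe: 2 codons.
2 × 6 × 2 × 2 = 48.

48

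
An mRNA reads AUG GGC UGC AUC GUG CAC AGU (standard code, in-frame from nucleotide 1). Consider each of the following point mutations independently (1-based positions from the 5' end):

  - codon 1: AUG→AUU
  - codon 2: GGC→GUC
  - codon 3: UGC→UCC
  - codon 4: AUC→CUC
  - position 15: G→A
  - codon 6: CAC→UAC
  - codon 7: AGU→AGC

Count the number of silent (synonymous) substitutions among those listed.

Codon 1: AUG (Met) → AUU (Ile) — missense.
Codon 2: GGC (Gly) → GUC (Val) — missense.
Codon 3: UGC (Cys) → UCC (Ser) — missense.
Codon 4: AUC (Ile) → CUC (Leu) — missense.
Codon 5: GUG (Val) → GUA (Val) — synonymous.
Codon 6: CAC (His) → UAC (Tyr) — missense.
Codon 7: AGU (Ser) → AGC (Ser) — synonymous.
Synonymous: 2 of 7.

2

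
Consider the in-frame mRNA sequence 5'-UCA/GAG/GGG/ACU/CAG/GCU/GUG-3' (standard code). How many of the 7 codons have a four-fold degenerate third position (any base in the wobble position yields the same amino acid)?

Codon 1 UCA (Ser): third position 4-fold.
Codon 2 GAG (Glu): third position 2-fold.
Codon 3 GGG (Gly): third position 4-fold.
Codon 4 ACU (Thr): third position 4-fold.
Codon 5 CAG (Gln): third position 2-fold.
Codon 6 GCU (Ala): third position 4-fold.
Codon 7 GUG (Val): third position 4-fold.
Four-fold degenerate third positions: 5.

5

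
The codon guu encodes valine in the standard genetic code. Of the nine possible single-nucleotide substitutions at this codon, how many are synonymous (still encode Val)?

Position 1: none → 0 synonymous.
Position 2: none → 0 synonymous.
Position 3: GUC, GUA, GUG → 3 synonymous.
Total: 0 + 0 + 3 = 3.

3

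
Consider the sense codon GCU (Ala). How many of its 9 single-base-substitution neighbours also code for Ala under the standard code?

Position 1: none → 0 synonymous.
Position 2: none → 0 synonymous.
Position 3: GCC, GCA, GCG → 3 synonymous.
Total: 0 + 0 + 3 = 3.

3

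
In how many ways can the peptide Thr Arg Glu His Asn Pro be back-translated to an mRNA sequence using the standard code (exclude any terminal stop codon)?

768

Thr: 4 codons.
Arg: 6 codons.
Glu: 2 codons.
His: 2 codons.
Asn: 2 codons.
Pro: 4 codons.
4 × 6 × 2 × 2 × 2 × 4 = 768.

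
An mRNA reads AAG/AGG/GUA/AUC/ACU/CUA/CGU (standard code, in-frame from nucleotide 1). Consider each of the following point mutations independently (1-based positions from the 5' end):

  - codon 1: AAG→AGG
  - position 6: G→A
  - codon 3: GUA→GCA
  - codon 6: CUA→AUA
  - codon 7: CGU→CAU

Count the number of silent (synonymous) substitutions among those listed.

1

Codon 1: AAG (Lys) → AGG (Arg) — missense.
Codon 2: AGG (Arg) → AGA (Arg) — synonymous.
Codon 3: GUA (Val) → GCA (Ala) — missense.
Codon 6: CUA (Leu) → AUA (Ile) — missense.
Codon 7: CGU (Arg) → CAU (His) — missense.
Synonymous: 1 of 5.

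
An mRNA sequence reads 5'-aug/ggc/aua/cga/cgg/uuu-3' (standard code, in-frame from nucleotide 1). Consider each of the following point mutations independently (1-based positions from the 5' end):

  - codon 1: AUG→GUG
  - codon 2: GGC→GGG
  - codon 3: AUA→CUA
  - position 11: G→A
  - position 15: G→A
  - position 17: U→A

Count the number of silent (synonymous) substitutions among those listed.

2

Codon 1: AUG (Met) → GUG (Val) — missense.
Codon 2: GGC (Gly) → GGG (Gly) — synonymous.
Codon 3: AUA (Ile) → CUA (Leu) — missense.
Codon 4: CGA (Arg) → CAA (Gln) — missense.
Codon 5: CGG (Arg) → CGA (Arg) — synonymous.
Codon 6: UUU (Phe) → UAU (Tyr) — missense.
Synonymous: 2 of 6.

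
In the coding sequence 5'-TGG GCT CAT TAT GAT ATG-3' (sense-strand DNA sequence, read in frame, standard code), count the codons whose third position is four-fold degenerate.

Codon 1 TGG (Trp): third position 1-fold.
Codon 2 GCT (Ala): third position 4-fold.
Codon 3 CAT (His): third position 2-fold.
Codon 4 TAT (Tyr): third position 2-fold.
Codon 5 GAT (Asp): third position 2-fold.
Codon 6 ATG (Met): third position 1-fold.
Four-fold degenerate third positions: 1.

1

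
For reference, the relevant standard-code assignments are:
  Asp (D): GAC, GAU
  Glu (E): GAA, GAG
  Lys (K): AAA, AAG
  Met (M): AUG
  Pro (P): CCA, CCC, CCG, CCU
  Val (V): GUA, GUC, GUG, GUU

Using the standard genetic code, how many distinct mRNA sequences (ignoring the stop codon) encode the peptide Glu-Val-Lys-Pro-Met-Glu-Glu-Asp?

Glu: 2 codons.
Val: 4 codons.
Lys: 2 codons.
Pro: 4 codons.
Met: 1 codon.
Glu: 2 codons.
Glu: 2 codons.
Asp: 2 codons.
2 × 4 × 2 × 4 × 1 × 2 × 2 × 2 = 512.

512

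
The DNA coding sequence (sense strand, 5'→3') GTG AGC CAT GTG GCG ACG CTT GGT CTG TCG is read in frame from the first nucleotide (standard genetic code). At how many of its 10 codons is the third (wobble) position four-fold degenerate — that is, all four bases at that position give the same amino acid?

8

Codon 1 GTG (Val): third position 4-fold.
Codon 2 AGC (Ser): third position 2-fold.
Codon 3 CAT (His): third position 2-fold.
Codon 4 GTG (Val): third position 4-fold.
Codon 5 GCG (Ala): third position 4-fold.
Codon 6 ACG (Thr): third position 4-fold.
Codon 7 CTT (Leu): third position 4-fold.
Codon 8 GGT (Gly): third position 4-fold.
Codon 9 CTG (Leu): third position 4-fold.
Codon 10 TCG (Ser): third position 4-fold.
Four-fold degenerate third positions: 8.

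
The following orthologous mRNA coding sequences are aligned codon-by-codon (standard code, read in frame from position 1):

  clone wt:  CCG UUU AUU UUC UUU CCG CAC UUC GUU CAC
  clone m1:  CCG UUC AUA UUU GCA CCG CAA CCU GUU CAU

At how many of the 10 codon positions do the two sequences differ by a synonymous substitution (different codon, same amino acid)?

4

Codon 1: CCG Pro / CCG Pro — identical.
Codon 2: UUU Phe / UUC Phe — synonymous.
Codon 3: AUU Ile / AUA Ile — synonymous.
Codon 4: UUC Phe / UUU Phe — synonymous.
Codon 5: UUU Phe / GCA Ala — nonsynonymous.
Codon 6: CCG Pro / CCG Pro — identical.
Codon 7: CAC His / CAA Gln — nonsynonymous.
Codon 8: UUC Phe / CCU Pro — nonsynonymous.
Codon 9: GUU Val / GUU Val — identical.
Codon 10: CAC His / CAU His — synonymous.
Synonymous differences: 4.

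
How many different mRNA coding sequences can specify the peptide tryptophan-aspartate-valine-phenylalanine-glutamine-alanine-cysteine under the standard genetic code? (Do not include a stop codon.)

256

Trp: 1 codon.
Asp: 2 codons.
Val: 4 codons.
Phe: 2 codons.
Gln: 2 codons.
Ala: 4 codons.
Cys: 2 codons.
1 × 2 × 4 × 2 × 2 × 4 × 2 = 256.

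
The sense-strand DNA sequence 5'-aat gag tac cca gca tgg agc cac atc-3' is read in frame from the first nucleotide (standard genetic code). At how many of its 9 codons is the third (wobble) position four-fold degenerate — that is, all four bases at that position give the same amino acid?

Codon 1 AAT (Asn): third position 2-fold.
Codon 2 GAG (Glu): third position 2-fold.
Codon 3 TAC (Tyr): third position 2-fold.
Codon 4 CCA (Pro): third position 4-fold.
Codon 5 GCA (Ala): third position 4-fold.
Codon 6 TGG (Trp): third position 1-fold.
Codon 7 AGC (Ser): third position 2-fold.
Codon 8 CAC (His): third position 2-fold.
Codon 9 ATC (Ile): third position 3-fold.
Four-fold degenerate third positions: 2.

2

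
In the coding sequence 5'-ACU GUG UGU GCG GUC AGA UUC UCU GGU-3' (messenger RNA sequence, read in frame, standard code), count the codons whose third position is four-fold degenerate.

Codon 1 ACU (Thr): third position 4-fold.
Codon 2 GUG (Val): third position 4-fold.
Codon 3 UGU (Cys): third position 2-fold.
Codon 4 GCG (Ala): third position 4-fold.
Codon 5 GUC (Val): third position 4-fold.
Codon 6 AGA (Arg): third position 2-fold.
Codon 7 UUC (Phe): third position 2-fold.
Codon 8 UCU (Ser): third position 4-fold.
Codon 9 GGU (Gly): third position 4-fold.
Four-fold degenerate third positions: 6.

6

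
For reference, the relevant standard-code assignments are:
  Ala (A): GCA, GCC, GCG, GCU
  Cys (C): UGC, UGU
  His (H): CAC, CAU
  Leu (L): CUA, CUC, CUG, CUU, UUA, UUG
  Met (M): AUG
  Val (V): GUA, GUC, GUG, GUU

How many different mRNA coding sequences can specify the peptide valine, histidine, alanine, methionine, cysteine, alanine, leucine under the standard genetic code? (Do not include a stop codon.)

Val: 4 codons.
His: 2 codons.
Ala: 4 codons.
Met: 1 codon.
Cys: 2 codons.
Ala: 4 codons.
Leu: 6 codons.
4 × 2 × 4 × 1 × 2 × 4 × 6 = 1536.

1536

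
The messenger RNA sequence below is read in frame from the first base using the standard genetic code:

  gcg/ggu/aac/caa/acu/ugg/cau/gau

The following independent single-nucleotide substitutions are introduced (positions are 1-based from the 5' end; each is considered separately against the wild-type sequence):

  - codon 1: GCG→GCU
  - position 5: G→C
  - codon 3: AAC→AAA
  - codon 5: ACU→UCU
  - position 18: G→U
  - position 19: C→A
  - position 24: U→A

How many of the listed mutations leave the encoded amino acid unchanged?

Codon 1: GCG (Ala) → GCU (Ala) — synonymous.
Codon 2: GGU (Gly) → GCU (Ala) — missense.
Codon 3: AAC (Asn) → AAA (Lys) — missense.
Codon 5: ACU (Thr) → UCU (Ser) — missense.
Codon 6: UGG (Trp) → UGU (Cys) — missense.
Codon 7: CAU (His) → AAU (Asn) — missense.
Codon 8: GAU (Asp) → GAA (Glu) — missense.
Synonymous: 1 of 7.

1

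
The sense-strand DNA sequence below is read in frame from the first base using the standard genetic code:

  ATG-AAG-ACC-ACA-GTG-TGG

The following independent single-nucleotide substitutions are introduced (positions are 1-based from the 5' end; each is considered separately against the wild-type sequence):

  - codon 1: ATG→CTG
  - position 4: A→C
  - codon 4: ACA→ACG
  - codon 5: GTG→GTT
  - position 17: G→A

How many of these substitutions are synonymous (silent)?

2

Codon 1: ATG (Met) → CTG (Leu) — missense.
Codon 2: AAG (Lys) → CAG (Gln) — missense.
Codon 4: ACA (Thr) → ACG (Thr) — synonymous.
Codon 5: GTG (Val) → GTT (Val) — synonymous.
Codon 6: TGG (Trp) → TAG (Stop) — nonsense.
Synonymous: 2 of 5.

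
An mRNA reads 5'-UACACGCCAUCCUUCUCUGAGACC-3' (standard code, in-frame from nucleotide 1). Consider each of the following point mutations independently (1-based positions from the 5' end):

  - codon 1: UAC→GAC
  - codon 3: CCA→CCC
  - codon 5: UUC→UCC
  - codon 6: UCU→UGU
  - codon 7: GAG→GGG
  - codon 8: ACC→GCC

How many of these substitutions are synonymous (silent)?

1

Codon 1: UAC (Tyr) → GAC (Asp) — missense.
Codon 3: CCA (Pro) → CCC (Pro) — synonymous.
Codon 5: UUC (Phe) → UCC (Ser) — missense.
Codon 6: UCU (Ser) → UGU (Cys) — missense.
Codon 7: GAG (Glu) → GGG (Gly) — missense.
Codon 8: ACC (Thr) → GCC (Ala) — missense.
Synonymous: 1 of 6.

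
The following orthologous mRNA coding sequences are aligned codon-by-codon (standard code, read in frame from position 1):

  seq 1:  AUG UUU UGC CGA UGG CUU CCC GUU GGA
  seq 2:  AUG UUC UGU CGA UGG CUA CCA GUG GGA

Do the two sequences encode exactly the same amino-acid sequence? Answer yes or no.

yes

Codon 1: AUG Met / AUG Met — identical.
Codon 2: UUU Phe / UUC Phe — synonymous.
Codon 3: UGC Cys / UGU Cys — synonymous.
Codon 4: CGA Arg / CGA Arg — identical.
Codon 5: UGG Trp / UGG Trp — identical.
Codon 6: CUU Leu / CUA Leu — synonymous.
Codon 7: CCC Pro / CCA Pro — synonymous.
Codon 8: GUU Val / GUG Val — synonymous.
Codon 9: GGA Gly / GGA Gly — identical.
Nonsynonymous differences: 0 → same protein.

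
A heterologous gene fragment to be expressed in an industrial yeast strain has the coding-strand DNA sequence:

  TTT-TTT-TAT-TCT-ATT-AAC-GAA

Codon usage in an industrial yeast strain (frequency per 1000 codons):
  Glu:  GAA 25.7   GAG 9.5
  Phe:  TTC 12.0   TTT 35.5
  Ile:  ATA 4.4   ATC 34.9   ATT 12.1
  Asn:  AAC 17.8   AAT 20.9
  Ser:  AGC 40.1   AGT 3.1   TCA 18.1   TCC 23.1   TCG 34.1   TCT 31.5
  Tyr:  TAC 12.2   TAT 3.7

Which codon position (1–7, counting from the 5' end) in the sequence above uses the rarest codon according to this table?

3

Codon 1 TTT (Phe): 35.5 per 1000.
Codon 2 TTT (Phe): 35.5 per 1000.
Codon 3 TAT (Tyr): 3.7 per 1000.
Codon 4 TCT (Ser): 31.5 per 1000.
Codon 5 ATT (Ile): 12.1 per 1000.
Codon 6 AAC (Asn): 17.8 per 1000.
Codon 7 GAA (Glu): 25.7 per 1000.
Lowest frequency is 3.7 at codon 3.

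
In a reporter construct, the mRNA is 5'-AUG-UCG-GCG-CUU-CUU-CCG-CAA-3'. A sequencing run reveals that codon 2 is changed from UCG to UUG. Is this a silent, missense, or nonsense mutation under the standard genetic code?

Position 5 falls in codon 2: UCG → Ser.
After the substitution the codon is UUG → Leu.
Ser ≠ Leu, so this is a missense mutation.

missense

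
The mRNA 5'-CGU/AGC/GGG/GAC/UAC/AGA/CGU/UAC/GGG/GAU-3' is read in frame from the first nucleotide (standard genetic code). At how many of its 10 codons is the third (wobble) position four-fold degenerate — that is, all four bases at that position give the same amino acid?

4

Codon 1 CGU (Arg): third position 4-fold.
Codon 2 AGC (Ser): third position 2-fold.
Codon 3 GGG (Gly): third position 4-fold.
Codon 4 GAC (Asp): third position 2-fold.
Codon 5 UAC (Tyr): third position 2-fold.
Codon 6 AGA (Arg): third position 2-fold.
Codon 7 CGU (Arg): third position 4-fold.
Codon 8 UAC (Tyr): third position 2-fold.
Codon 9 GGG (Gly): third position 4-fold.
Codon 10 GAU (Asp): third position 2-fold.
Four-fold degenerate third positions: 4.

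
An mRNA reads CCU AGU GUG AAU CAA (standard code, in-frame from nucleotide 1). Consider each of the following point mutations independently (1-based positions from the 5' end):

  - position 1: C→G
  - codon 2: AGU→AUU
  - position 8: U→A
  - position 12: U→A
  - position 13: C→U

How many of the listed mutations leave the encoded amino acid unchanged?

0

Codon 1: CCU (Pro) → GCU (Ala) — missense.
Codon 2: AGU (Ser) → AUU (Ile) — missense.
Codon 3: GUG (Val) → GAG (Glu) — missense.
Codon 4: AAU (Asn) → AAA (Lys) — missense.
Codon 5: CAA (Gln) → UAA (Stop) — nonsense.
Synonymous: 0 of 5.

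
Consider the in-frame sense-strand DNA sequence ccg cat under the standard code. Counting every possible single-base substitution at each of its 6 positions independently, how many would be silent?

Codon 1 (CCG, Pro): 3 synonymous substitutions.
Codon 2 (CAT, His): 1 synonymous substitution.
Total: 3 + 1 = 4.

4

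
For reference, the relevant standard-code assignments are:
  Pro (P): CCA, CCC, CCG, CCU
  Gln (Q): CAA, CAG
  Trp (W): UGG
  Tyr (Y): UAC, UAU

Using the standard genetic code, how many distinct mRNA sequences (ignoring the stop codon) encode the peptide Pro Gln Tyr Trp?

Pro: 4 codons.
Gln: 2 codons.
Tyr: 2 codons.
Trp: 1 codon.
4 × 2 × 2 × 1 = 16.

16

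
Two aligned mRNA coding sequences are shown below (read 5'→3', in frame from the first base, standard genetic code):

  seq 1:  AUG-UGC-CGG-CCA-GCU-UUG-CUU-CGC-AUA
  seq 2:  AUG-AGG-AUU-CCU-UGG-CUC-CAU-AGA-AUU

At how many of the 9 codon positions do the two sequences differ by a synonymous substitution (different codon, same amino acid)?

Codon 1: AUG Met / AUG Met — identical.
Codon 2: UGC Cys / AGG Arg — nonsynonymous.
Codon 3: CGG Arg / AUU Ile — nonsynonymous.
Codon 4: CCA Pro / CCU Pro — synonymous.
Codon 5: GCU Ala / UGG Trp — nonsynonymous.
Codon 6: UUG Leu / CUC Leu — synonymous.
Codon 7: CUU Leu / CAU His — nonsynonymous.
Codon 8: CGC Arg / AGA Arg — synonymous.
Codon 9: AUA Ile / AUU Ile — synonymous.
Synonymous differences: 4.

4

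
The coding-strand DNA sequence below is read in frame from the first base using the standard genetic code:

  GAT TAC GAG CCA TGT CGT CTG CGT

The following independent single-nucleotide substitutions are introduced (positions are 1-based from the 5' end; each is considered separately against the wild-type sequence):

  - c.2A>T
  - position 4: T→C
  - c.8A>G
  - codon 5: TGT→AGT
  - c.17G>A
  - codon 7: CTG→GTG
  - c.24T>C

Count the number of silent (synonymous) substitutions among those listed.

Codon 1: GAT (Asp) → GTT (Val) — missense.
Codon 2: TAC (Tyr) → CAC (His) — missense.
Codon 3: GAG (Glu) → GGG (Gly) — missense.
Codon 5: TGT (Cys) → AGT (Ser) — missense.
Codon 6: CGT (Arg) → CAT (His) — missense.
Codon 7: CTG (Leu) → GTG (Val) — missense.
Codon 8: CGT (Arg) → CGC (Arg) — synonymous.
Synonymous: 1 of 7.

1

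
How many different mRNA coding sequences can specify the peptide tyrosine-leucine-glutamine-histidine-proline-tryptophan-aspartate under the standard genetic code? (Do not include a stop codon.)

384

Tyr: 2 codons.
Leu: 6 codons.
Gln: 2 codons.
His: 2 codons.
Pro: 4 codons.
Trp: 1 codon.
Asp: 2 codons.
2 × 6 × 2 × 2 × 4 × 1 × 2 = 384.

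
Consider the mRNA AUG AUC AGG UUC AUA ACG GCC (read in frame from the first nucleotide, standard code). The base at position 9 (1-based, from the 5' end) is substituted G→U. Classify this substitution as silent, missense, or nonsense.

missense

Position 9 falls in codon 3: AGG → Arg.
After the substitution the codon is AGU → Ser.
Arg ≠ Ser, so this is a missense mutation.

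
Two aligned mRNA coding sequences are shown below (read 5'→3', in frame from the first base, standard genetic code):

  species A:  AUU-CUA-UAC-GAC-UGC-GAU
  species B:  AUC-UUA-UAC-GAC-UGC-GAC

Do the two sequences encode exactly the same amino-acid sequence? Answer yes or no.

yes

Codon 1: AUU Ile / AUC Ile — synonymous.
Codon 2: CUA Leu / UUA Leu — synonymous.
Codon 3: UAC Tyr / UAC Tyr — identical.
Codon 4: GAC Asp / GAC Asp — identical.
Codon 5: UGC Cys / UGC Cys — identical.
Codon 6: GAU Asp / GAC Asp — synonymous.
Nonsynonymous differences: 0 → same protein.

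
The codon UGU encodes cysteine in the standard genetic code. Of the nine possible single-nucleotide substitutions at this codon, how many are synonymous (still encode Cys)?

Position 1: none → 0 synonymous.
Position 2: none → 0 synonymous.
Position 3: UGC → 1 synonymous.
Total: 0 + 0 + 1 = 1.

1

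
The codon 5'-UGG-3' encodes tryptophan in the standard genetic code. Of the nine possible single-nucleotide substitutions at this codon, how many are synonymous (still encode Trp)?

Position 1: none → 0 synonymous.
Position 2: none → 0 synonymous.
Position 3: none → 0 synonymous.
Total: 0 + 0 + 0 = 0.

0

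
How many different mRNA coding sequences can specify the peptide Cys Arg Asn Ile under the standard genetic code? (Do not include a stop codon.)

72

Cys: 2 codons.
Arg: 6 codons.
Asn: 2 codons.
Ile: 3 codons.
2 × 6 × 2 × 3 = 72.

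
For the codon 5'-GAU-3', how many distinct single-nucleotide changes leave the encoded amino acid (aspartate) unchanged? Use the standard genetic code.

1

Position 1: none → 0 synonymous.
Position 2: none → 0 synonymous.
Position 3: GAC → 1 synonymous.
Total: 0 + 0 + 1 = 1.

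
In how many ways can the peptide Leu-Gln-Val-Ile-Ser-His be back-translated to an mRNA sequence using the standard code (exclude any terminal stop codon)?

Leu: 6 codons.
Gln: 2 codons.
Val: 4 codons.
Ile: 3 codons.
Ser: 6 codons.
His: 2 codons.
6 × 2 × 4 × 3 × 6 × 2 = 1728.

1728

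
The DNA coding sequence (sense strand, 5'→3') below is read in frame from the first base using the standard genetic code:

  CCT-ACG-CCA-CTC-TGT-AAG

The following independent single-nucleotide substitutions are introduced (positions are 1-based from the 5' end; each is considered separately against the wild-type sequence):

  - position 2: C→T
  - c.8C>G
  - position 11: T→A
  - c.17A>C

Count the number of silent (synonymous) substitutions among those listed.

Codon 1: CCT (Pro) → CTT (Leu) — missense.
Codon 3: CCA (Pro) → CGA (Arg) — missense.
Codon 4: CTC (Leu) → CAC (His) — missense.
Codon 6: AAG (Lys) → ACG (Thr) — missense.
Synonymous: 0 of 4.

0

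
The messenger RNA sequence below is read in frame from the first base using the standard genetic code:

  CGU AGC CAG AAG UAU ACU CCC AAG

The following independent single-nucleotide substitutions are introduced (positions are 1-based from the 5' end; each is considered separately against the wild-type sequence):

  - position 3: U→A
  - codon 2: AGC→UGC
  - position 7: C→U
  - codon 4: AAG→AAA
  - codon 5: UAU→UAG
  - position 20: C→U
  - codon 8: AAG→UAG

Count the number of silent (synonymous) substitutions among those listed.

2

Codon 1: CGU (Arg) → CGA (Arg) — synonymous.
Codon 2: AGC (Ser) → UGC (Cys) — missense.
Codon 3: CAG (Gln) → UAG (Stop) — nonsense.
Codon 4: AAG (Lys) → AAA (Lys) — synonymous.
Codon 5: UAU (Tyr) → UAG (Stop) — nonsense.
Codon 7: CCC (Pro) → CUC (Leu) — missense.
Codon 8: AAG (Lys) → UAG (Stop) — nonsense.
Synonymous: 2 of 7.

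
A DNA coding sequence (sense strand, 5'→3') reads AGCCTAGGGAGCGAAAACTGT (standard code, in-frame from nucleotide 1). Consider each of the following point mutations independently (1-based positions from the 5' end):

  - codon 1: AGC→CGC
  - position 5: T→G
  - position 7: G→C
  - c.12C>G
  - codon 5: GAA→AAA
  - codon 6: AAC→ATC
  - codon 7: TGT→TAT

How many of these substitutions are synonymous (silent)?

0

Codon 1: AGC (Ser) → CGC (Arg) — missense.
Codon 2: CTA (Leu) → CGA (Arg) — missense.
Codon 3: GGG (Gly) → CGG (Arg) — missense.
Codon 4: AGC (Ser) → AGG (Arg) — missense.
Codon 5: GAA (Glu) → AAA (Lys) — missense.
Codon 6: AAC (Asn) → ATC (Ile) — missense.
Codon 7: TGT (Cys) → TAT (Tyr) — missense.
Synonymous: 0 of 7.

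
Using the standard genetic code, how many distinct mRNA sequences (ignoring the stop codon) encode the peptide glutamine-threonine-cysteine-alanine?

Gln: 2 codons.
Thr: 4 codons.
Cys: 2 codons.
Ala: 4 codons.
2 × 4 × 2 × 4 = 64.

64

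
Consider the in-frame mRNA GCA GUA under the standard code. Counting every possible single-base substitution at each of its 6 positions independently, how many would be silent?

Codon 1 (GCA, Ala): 3 synonymous substitutions.
Codon 2 (GUA, Val): 3 synonymous substitutions.
Total: 3 + 3 = 6.

6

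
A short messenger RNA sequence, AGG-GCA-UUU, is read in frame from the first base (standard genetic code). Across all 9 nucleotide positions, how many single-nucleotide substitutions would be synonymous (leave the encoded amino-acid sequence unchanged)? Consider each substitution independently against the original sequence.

Codon 1 (AGG, Arg): 2 synonymous substitutions.
Codon 2 (GCA, Ala): 3 synonymous substitutions.
Codon 3 (UUU, Phe): 1 synonymous substitution.
Total: 2 + 3 + 1 = 6.

6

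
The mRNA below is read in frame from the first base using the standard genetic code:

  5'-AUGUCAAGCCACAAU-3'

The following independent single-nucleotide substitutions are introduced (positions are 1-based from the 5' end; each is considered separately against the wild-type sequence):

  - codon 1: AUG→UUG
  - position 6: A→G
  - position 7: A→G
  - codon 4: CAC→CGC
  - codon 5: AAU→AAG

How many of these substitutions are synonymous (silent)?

1

Codon 1: AUG (Met) → UUG (Leu) — missense.
Codon 2: UCA (Ser) → UCG (Ser) — synonymous.
Codon 3: AGC (Ser) → GGC (Gly) — missense.
Codon 4: CAC (His) → CGC (Arg) — missense.
Codon 5: AAU (Asn) → AAG (Lys) — missense.
Synonymous: 1 of 5.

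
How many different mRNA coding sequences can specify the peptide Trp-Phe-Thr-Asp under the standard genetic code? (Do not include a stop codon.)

Trp: 1 codon.
Phe: 2 codons.
Thr: 4 codons.
Asp: 2 codons.
1 × 2 × 4 × 2 = 16.

16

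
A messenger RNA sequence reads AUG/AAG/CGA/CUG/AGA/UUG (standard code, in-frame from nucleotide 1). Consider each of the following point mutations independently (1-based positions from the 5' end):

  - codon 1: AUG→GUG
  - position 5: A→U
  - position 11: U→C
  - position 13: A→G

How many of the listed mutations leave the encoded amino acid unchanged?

0

Codon 1: AUG (Met) → GUG (Val) — missense.
Codon 2: AAG (Lys) → AUG (Met) — missense.
Codon 4: CUG (Leu) → CCG (Pro) — missense.
Codon 5: AGA (Arg) → GGA (Gly) — missense.
Synonymous: 0 of 4.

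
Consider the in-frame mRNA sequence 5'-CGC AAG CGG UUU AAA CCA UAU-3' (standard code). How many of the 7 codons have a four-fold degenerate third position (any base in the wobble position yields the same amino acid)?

3

Codon 1 CGC (Arg): third position 4-fold.
Codon 2 AAG (Lys): third position 2-fold.
Codon 3 CGG (Arg): third position 4-fold.
Codon 4 UUU (Phe): third position 2-fold.
Codon 5 AAA (Lys): third position 2-fold.
Codon 6 CCA (Pro): third position 4-fold.
Codon 7 UAU (Tyr): third position 2-fold.
Four-fold degenerate third positions: 3.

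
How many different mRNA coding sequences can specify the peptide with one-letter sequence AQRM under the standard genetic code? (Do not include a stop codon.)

48

Ala: 4 codons.
Gln: 2 codons.
Arg: 6 codons.
Met: 1 codon.
4 × 2 × 6 × 1 = 48.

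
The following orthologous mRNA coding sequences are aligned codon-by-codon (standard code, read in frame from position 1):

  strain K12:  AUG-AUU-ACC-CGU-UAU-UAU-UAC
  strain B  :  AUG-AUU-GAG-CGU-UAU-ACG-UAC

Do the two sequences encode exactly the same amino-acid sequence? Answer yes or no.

no

Codon 1: AUG Met / AUG Met — identical.
Codon 2: AUU Ile / AUU Ile — identical.
Codon 3: ACC Thr / GAG Glu — nonsynonymous.
Codon 4: CGU Arg / CGU Arg — identical.
Codon 5: UAU Tyr / UAU Tyr — identical.
Codon 6: UAU Tyr / ACG Thr — nonsynonymous.
Codon 7: UAC Tyr / UAC Tyr — identical.
Nonsynonymous differences: 2 → different protein.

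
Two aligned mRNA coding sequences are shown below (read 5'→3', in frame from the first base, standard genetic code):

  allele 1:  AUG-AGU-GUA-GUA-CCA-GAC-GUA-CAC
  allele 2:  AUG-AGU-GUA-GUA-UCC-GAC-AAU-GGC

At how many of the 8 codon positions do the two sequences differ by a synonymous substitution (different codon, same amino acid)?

Codon 1: AUG Met / AUG Met — identical.
Codon 2: AGU Ser / AGU Ser — identical.
Codon 3: GUA Val / GUA Val — identical.
Codon 4: GUA Val / GUA Val — identical.
Codon 5: CCA Pro / UCC Ser — nonsynonymous.
Codon 6: GAC Asp / GAC Asp — identical.
Codon 7: GUA Val / AAU Asn — nonsynonymous.
Codon 8: CAC His / GGC Gly — nonsynonymous.
Synonymous differences: 0.

0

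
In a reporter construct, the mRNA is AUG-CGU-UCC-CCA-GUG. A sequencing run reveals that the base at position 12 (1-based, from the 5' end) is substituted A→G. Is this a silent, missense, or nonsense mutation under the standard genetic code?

silent

Position 12 falls in codon 4: CCA → Pro.
After the substitution the codon is CCG → Pro.
Both encode Pro, so the change is synonymous.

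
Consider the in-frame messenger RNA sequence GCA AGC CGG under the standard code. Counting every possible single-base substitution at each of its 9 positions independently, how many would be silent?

8

Codon 1 (GCA, Ala): 3 synonymous substitutions.
Codon 2 (AGC, Ser): 1 synonymous substitution.
Codon 3 (CGG, Arg): 4 synonymous substitutions.
Total: 3 + 1 + 4 = 8.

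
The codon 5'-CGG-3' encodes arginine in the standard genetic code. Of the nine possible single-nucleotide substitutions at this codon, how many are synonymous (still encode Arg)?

4

Position 1: AGG → 1 synonymous.
Position 2: none → 0 synonymous.
Position 3: CGU, CGC, CGA → 3 synonymous.
Total: 1 + 0 + 3 = 4.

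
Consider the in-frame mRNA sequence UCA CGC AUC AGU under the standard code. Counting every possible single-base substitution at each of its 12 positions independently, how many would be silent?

Codon 1 (UCA, Ser): 3 synonymous substitutions.
Codon 2 (CGC, Arg): 3 synonymous substitutions.
Codon 3 (AUC, Ile): 2 synonymous substitutions.
Codon 4 (AGU, Ser): 1 synonymous substitution.
Total: 3 + 3 + 2 + 1 = 9.

9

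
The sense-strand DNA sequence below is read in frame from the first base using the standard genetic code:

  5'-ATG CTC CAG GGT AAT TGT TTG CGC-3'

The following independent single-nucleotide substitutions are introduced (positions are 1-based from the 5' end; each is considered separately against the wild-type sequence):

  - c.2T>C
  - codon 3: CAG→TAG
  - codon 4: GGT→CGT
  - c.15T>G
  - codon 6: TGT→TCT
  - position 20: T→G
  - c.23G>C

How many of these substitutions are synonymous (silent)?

0

Codon 1: ATG (Met) → ACG (Thr) — missense.
Codon 3: CAG (Gln) → TAG (Stop) — nonsense.
Codon 4: GGT (Gly) → CGT (Arg) — missense.
Codon 5: AAT (Asn) → AAG (Lys) — missense.
Codon 6: TGT (Cys) → TCT (Ser) — missense.
Codon 7: TTG (Leu) → TGG (Trp) — missense.
Codon 8: CGC (Arg) → CCC (Pro) — missense.
Synonymous: 0 of 7.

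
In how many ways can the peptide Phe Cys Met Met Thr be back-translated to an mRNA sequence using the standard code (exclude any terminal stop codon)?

Phe: 2 codons.
Cys: 2 codons.
Met: 1 codon.
Met: 1 codon.
Thr: 4 codons.
2 × 2 × 1 × 1 × 4 = 16.

16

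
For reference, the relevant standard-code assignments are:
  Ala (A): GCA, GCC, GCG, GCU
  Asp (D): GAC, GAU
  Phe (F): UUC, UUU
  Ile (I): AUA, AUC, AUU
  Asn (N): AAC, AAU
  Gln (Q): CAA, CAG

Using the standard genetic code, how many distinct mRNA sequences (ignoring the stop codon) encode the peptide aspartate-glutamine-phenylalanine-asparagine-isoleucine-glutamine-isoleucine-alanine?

Asp: 2 codons.
Gln: 2 codons.
Phe: 2 codons.
Asn: 2 codons.
Ile: 3 codons.
Gln: 2 codons.
Ile: 3 codons.
Ala: 4 codons.
2 × 2 × 2 × 2 × 3 × 2 × 3 × 4 = 1152.

1152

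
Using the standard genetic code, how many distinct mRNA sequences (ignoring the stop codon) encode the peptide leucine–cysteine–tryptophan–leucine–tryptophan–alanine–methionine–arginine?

1728

Leu: 6 codons.
Cys: 2 codons.
Trp: 1 codon.
Leu: 6 codons.
Trp: 1 codon.
Ala: 4 codons.
Met: 1 codon.
Arg: 6 codons.
6 × 2 × 1 × 6 × 1 × 4 × 1 × 6 = 1728.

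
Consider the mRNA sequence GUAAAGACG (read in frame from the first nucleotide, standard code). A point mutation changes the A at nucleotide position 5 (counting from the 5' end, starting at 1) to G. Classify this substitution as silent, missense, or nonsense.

Position 5 falls in codon 2: AAG → Lys.
After the substitution the codon is AGG → Arg.
Lys ≠ Arg, so this is a missense mutation.

missense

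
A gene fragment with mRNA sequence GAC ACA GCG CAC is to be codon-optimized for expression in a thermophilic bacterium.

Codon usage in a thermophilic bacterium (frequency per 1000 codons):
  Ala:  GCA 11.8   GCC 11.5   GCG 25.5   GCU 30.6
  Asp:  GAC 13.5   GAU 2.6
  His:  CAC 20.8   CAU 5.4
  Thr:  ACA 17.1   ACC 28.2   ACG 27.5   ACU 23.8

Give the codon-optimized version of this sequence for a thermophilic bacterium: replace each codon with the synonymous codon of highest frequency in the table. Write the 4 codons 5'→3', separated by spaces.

Codon 1 (Asp): best is GAC at 13.5.
Codon 2 (Thr): best is ACC at 28.2.
Codon 3 (Ala): best is GCU at 30.6.
Codon 4 (His): best is CAC at 20.8.

GAC ACC GCU CAC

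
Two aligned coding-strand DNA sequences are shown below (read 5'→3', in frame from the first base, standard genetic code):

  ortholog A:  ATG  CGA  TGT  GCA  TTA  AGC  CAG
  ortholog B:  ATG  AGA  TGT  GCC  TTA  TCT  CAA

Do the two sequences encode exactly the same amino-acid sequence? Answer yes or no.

Codon 1: ATG Met / ATG Met — identical.
Codon 2: CGA Arg / AGA Arg — synonymous.
Codon 3: TGT Cys / TGT Cys — identical.
Codon 4: GCA Ala / GCC Ala — synonymous.
Codon 5: TTA Leu / TTA Leu — identical.
Codon 6: AGC Ser / TCT Ser — synonymous.
Codon 7: CAG Gln / CAA Gln — synonymous.
Nonsynonymous differences: 0 → same protein.

yes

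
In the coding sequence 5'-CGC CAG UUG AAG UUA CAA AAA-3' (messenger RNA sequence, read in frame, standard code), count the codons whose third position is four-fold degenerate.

Codon 1 CGC (Arg): third position 4-fold.
Codon 2 CAG (Gln): third position 2-fold.
Codon 3 UUG (Leu): third position 2-fold.
Codon 4 AAG (Lys): third position 2-fold.
Codon 5 UUA (Leu): third position 2-fold.
Codon 6 CAA (Gln): third position 2-fold.
Codon 7 AAA (Lys): third position 2-fold.
Four-fold degenerate third positions: 1.

1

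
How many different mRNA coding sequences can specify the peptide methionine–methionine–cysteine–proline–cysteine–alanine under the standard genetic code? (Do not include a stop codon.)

Met: 1 codon.
Met: 1 codon.
Cys: 2 codons.
Pro: 4 codons.
Cys: 2 codons.
Ala: 4 codons.
1 × 1 × 2 × 4 × 2 × 4 = 64.

64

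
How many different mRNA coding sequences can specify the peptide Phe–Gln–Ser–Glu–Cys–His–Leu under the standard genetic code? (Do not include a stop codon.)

1152

Phe: 2 codons.
Gln: 2 codons.
Ser: 6 codons.
Glu: 2 codons.
Cys: 2 codons.
His: 2 codons.
Leu: 6 codons.
2 × 2 × 6 × 2 × 2 × 2 × 6 = 1152.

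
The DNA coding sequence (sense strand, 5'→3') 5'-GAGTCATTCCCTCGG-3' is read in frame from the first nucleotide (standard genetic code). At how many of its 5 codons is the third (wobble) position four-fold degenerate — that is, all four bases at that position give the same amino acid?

Codon 1 GAG (Glu): third position 2-fold.
Codon 2 TCA (Ser): third position 4-fold.
Codon 3 TTC (Phe): third position 2-fold.
Codon 4 CCT (Pro): third position 4-fold.
Codon 5 CGG (Arg): third position 4-fold.
Four-fold degenerate third positions: 3.

3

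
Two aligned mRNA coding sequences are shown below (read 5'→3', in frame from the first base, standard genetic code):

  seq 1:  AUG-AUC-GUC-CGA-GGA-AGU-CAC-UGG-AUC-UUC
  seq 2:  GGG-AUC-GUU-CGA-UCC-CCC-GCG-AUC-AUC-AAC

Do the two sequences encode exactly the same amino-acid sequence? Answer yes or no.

no

Codon 1: AUG Met / GGG Gly — nonsynonymous.
Codon 2: AUC Ile / AUC Ile — identical.
Codon 3: GUC Val / GUU Val — synonymous.
Codon 4: CGA Arg / CGA Arg — identical.
Codon 5: GGA Gly / UCC Ser — nonsynonymous.
Codon 6: AGU Ser / CCC Pro — nonsynonymous.
Codon 7: CAC His / GCG Ala — nonsynonymous.
Codon 8: UGG Trp / AUC Ile — nonsynonymous.
Codon 9: AUC Ile / AUC Ile — identical.
Codon 10: UUC Phe / AAC Asn — nonsynonymous.
Nonsynonymous differences: 6 → different protein.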